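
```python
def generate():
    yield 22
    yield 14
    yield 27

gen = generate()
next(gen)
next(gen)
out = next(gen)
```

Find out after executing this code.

Step 1: generate() creates a generator.
Step 2: next(gen) yields 22 (consumed and discarded).
Step 3: next(gen) yields 14 (consumed and discarded).
Step 4: next(gen) yields 27, assigned to out.
Therefore out = 27.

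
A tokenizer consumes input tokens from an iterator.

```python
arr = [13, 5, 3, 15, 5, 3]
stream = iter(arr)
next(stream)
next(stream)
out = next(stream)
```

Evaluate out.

Step 1: Create iterator over [13, 5, 3, 15, 5, 3].
Step 2: next() consumes 13.
Step 3: next() consumes 5.
Step 4: next() returns 3.
Therefore out = 3.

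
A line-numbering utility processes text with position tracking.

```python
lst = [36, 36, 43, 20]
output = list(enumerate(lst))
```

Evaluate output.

Step 1: enumerate pairs each element with its index:
  (0, 36)
  (1, 36)
  (2, 43)
  (3, 20)
Therefore output = [(0, 36), (1, 36), (2, 43), (3, 20)].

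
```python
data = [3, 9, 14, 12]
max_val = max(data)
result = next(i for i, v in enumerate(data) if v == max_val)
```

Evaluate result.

Step 1: max([3, 9, 14, 12]) = 14.
Step 2: Find first index where value == 14:
  Index 0: 3 != 14
  Index 1: 9 != 14
  Index 2: 14 == 14, found!
Therefore result = 2.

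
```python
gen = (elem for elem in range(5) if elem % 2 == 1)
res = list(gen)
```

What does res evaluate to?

Step 1: Filter range(5) keeping only odd values:
  elem=0: even, excluded
  elem=1: odd, included
  elem=2: even, excluded
  elem=3: odd, included
  elem=4: even, excluded
Therefore res = [1, 3].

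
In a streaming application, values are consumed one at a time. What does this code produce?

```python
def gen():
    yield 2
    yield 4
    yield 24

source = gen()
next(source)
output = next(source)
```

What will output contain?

Step 1: gen() creates a generator.
Step 2: next(source) yields 2 (consumed and discarded).
Step 3: next(source) yields 4, assigned to output.
Therefore output = 4.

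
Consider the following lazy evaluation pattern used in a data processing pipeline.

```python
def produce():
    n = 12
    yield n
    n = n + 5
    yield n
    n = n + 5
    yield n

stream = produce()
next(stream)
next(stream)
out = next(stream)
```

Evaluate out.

Step 1: Trace through generator execution:
  Yield 1: n starts at 12, yield 12
  Yield 2: n = 12 + 5 = 17, yield 17
  Yield 3: n = 17 + 5 = 22, yield 22
Step 2: First next() gets 12, second next() gets the second value, third next() yields 22.
Therefore out = 22.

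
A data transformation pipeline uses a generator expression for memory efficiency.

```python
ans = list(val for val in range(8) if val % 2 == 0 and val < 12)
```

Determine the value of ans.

Step 1: Filter range(8) where val % 2 == 0 and val < 12:
  val=0: both conditions met, included
  val=1: excluded (1 % 2 != 0)
  val=2: both conditions met, included
  val=3: excluded (3 % 2 != 0)
  val=4: both conditions met, included
  val=5: excluded (5 % 2 != 0)
  val=6: both conditions met, included
  val=7: excluded (7 % 2 != 0)
Therefore ans = [0, 2, 4, 6].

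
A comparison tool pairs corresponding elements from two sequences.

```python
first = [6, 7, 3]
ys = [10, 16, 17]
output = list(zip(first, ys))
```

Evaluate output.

Step 1: zip pairs elements at same index:
  Index 0: (6, 10)
  Index 1: (7, 16)
  Index 2: (3, 17)
Therefore output = [(6, 10), (7, 16), (3, 17)].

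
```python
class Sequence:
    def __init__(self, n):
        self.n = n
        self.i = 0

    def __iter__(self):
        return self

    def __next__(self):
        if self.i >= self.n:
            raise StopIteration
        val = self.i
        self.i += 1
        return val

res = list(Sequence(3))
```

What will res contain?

Step 1: Sequence(3) creates an iterator counting 0 to 2.
Step 2: list() consumes all values: [0, 1, 2].
Therefore res = [0, 1, 2].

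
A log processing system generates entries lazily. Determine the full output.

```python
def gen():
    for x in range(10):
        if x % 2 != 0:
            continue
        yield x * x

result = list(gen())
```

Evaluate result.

Step 1: Only yield x**2 when x is divisible by 2:
  x=0: 0 % 2 == 0, yield 0**2 = 0
  x=2: 2 % 2 == 0, yield 2**2 = 4
  x=4: 4 % 2 == 0, yield 4**2 = 16
  x=6: 6 % 2 == 0, yield 6**2 = 36
  x=8: 8 % 2 == 0, yield 8**2 = 64
Therefore result = [0, 4, 16, 36, 64].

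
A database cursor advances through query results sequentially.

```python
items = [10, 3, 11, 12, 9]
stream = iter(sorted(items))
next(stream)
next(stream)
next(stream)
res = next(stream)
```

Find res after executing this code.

Step 1: sorted([10, 3, 11, 12, 9]) = [3, 9, 10, 11, 12].
Step 2: Create iterator and skip 3 elements.
Step 3: next() returns 11.
Therefore res = 11.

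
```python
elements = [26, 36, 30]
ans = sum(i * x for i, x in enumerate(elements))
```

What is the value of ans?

Step 1: Compute i * x for each (i, x) in enumerate([26, 36, 30]):
  i=0, x=26: 0*26 = 0
  i=1, x=36: 1*36 = 36
  i=2, x=30: 2*30 = 60
Step 2: sum = 0 + 36 + 60 = 96.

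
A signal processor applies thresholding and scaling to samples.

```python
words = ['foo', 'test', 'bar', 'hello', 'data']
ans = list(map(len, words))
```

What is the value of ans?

Step 1: Map len() to each word:
  'foo' -> 3
  'test' -> 4
  'bar' -> 3
  'hello' -> 5
  'data' -> 4
Therefore ans = [3, 4, 3, 5, 4].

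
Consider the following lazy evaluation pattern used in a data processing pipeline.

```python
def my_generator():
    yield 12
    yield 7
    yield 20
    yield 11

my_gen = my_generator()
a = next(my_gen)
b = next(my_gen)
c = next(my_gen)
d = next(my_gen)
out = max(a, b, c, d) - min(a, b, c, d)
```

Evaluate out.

Step 1: Create generator and consume all values:
  a = next(my_gen) = 12
  b = next(my_gen) = 7
  c = next(my_gen) = 20
  d = next(my_gen) = 11
Step 2: max = 20, min = 7, out = 20 - 7 = 13.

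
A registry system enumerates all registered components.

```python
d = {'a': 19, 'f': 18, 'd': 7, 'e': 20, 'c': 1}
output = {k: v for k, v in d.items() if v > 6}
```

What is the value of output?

Step 1: Filter items where value > 6:
  'a': 19 > 6: kept
  'f': 18 > 6: kept
  'd': 7 > 6: kept
  'e': 20 > 6: kept
  'c': 1 <= 6: removed
Therefore output = {'a': 19, 'f': 18, 'd': 7, 'e': 20}.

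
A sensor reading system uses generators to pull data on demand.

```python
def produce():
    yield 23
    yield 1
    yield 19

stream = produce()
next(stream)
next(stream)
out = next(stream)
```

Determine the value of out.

Step 1: produce() creates a generator.
Step 2: next(stream) yields 23 (consumed and discarded).
Step 3: next(stream) yields 1 (consumed and discarded).
Step 4: next(stream) yields 19, assigned to out.
Therefore out = 19.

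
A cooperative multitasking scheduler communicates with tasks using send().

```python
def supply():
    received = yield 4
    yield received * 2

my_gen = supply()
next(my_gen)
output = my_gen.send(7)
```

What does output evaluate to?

Step 1: next(my_gen) advances to first yield, producing 4.
Step 2: send(7) resumes, received = 7.
Step 3: yield received * 2 = 7 * 2 = 14.
Therefore output = 14.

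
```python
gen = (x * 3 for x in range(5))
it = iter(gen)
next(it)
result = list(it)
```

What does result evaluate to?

Step 1: Generator produces [0, 3, 6, 9, 12].
Step 2: next(it) consumes first element (0).
Step 3: list(it) collects remaining: [3, 6, 9, 12].
Therefore result = [3, 6, 9, 12].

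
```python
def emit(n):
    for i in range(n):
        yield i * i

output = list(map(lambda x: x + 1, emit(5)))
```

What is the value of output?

Step 1: emit(5) yields squares: [0, 1, 4, 9, 16].
Step 2: map adds 1 to each: [1, 2, 5, 10, 17].
Therefore output = [1, 2, 5, 10, 17].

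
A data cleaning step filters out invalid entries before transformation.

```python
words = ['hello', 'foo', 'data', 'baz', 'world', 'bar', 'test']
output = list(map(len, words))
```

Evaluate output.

Step 1: Map len() to each word:
  'hello' -> 5
  'foo' -> 3
  'data' -> 4
  'baz' -> 3
  'world' -> 5
  'bar' -> 3
  'test' -> 4
Therefore output = [5, 3, 4, 3, 5, 3, 4].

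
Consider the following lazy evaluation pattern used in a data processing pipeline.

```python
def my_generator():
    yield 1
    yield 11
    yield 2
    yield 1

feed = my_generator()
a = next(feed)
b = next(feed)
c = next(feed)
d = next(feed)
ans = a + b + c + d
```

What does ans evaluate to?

Step 1: Create generator and consume all values:
  a = next(feed) = 1
  b = next(feed) = 11
  c = next(feed) = 2
  d = next(feed) = 1
Step 2: ans = 1 + 11 + 2 + 1 = 15.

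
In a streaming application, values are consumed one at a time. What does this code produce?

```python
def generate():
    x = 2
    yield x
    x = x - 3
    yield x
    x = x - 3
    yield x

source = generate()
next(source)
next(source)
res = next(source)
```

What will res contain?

Step 1: Trace through generator execution:
  Yield 1: x starts at 2, yield 2
  Yield 2: x = 2 - 3 = -1, yield -1
  Yield 3: x = -1 - 3 = -4, yield -4
Step 2: First next() gets 2, second next() gets the second value, third next() yields -4.
Therefore res = -4.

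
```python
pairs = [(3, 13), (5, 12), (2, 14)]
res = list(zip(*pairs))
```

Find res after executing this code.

Step 1: zip(*pairs) transposes: unzips [(3, 13), (5, 12), (2, 14)] into separate sequences.
Step 2: First elements: (3, 5, 2), second elements: (13, 12, 14).
Therefore res = [(3, 5, 2), (13, 12, 14)].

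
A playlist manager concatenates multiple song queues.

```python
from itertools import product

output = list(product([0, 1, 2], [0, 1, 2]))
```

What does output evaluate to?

Step 1: product([0, 1, 2], [0, 1, 2]) gives all pairs:
  (0, 0)
  (0, 1)
  (0, 2)
  (1, 0)
  (1, 1)
  (1, 2)
  (2, 0)
  (2, 1)
  (2, 2)
Therefore output = [(0, 0), (0, 1), (0, 2), (1, 0), (1, 1), (1, 2), (2, 0), (2, 1), (2, 2)].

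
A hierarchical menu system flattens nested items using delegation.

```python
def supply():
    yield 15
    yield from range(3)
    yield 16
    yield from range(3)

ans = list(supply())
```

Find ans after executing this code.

Step 1: Trace yields in order:
  yield 15
  yield 0
  yield 1
  yield 2
  yield 16
  yield 0
  yield 1
  yield 2
Therefore ans = [15, 0, 1, 2, 16, 0, 1, 2].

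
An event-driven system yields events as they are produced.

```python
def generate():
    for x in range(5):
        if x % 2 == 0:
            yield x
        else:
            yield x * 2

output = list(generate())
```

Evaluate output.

Step 1: For each x in range(5), yield x if even, else x*2:
  x=0 (even): yield 0
  x=1 (odd): yield 1*2 = 2
  x=2 (even): yield 2
  x=3 (odd): yield 3*2 = 6
  x=4 (even): yield 4
Therefore output = [0, 2, 2, 6, 4].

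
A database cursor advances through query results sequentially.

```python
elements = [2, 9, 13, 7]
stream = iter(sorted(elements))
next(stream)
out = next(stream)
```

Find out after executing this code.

Step 1: sorted([2, 9, 13, 7]) = [2, 7, 9, 13].
Step 2: Create iterator and skip 1 elements.
Step 3: next() returns 7.
Therefore out = 7.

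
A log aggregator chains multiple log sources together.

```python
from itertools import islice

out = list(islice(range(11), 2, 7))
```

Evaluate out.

Step 1: islice(range(11), 2, 7) takes elements at indices [2, 7).
Step 2: Elements: [2, 3, 4, 5, 6].
Therefore out = [2, 3, 4, 5, 6].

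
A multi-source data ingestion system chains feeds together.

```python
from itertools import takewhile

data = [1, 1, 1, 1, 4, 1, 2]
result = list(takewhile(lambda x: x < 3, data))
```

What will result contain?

Step 1: takewhile stops at first element >= 3:
  1 < 3: take
  1 < 3: take
  1 < 3: take
  1 < 3: take
  4 >= 3: stop
Therefore result = [1, 1, 1, 1].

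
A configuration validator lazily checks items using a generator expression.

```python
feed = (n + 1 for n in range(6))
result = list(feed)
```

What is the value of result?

Step 1: For each n in range(6), compute n+1:
  n=0: 0+1 = 1
  n=1: 1+1 = 2
  n=2: 2+1 = 3
  n=3: 3+1 = 4
  n=4: 4+1 = 5
  n=5: 5+1 = 6
Therefore result = [1, 2, 3, 4, 5, 6].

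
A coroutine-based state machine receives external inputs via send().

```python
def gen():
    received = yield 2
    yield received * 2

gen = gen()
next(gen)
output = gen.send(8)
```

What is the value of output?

Step 1: next(gen) advances to first yield, producing 2.
Step 2: send(8) resumes, received = 8.
Step 3: yield received * 2 = 8 * 2 = 16.
Therefore output = 16.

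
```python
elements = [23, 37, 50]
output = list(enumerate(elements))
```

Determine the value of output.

Step 1: enumerate pairs each element with its index:
  (0, 23)
  (1, 37)
  (2, 50)
Therefore output = [(0, 23), (1, 37), (2, 50)].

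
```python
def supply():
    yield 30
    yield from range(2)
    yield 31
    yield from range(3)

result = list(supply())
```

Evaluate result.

Step 1: Trace yields in order:
  yield 30
  yield 0
  yield 1
  yield 31
  yield 0
  yield 1
  yield 2
Therefore result = [30, 0, 1, 31, 0, 1, 2].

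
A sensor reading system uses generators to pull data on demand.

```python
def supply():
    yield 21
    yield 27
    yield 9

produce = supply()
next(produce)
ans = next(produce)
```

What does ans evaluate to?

Step 1: supply() creates a generator.
Step 2: next(produce) yields 21 (consumed and discarded).
Step 3: next(produce) yields 27, assigned to ans.
Therefore ans = 27.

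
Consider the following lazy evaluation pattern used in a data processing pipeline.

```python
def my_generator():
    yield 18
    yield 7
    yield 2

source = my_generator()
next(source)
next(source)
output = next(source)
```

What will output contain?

Step 1: my_generator() creates a generator.
Step 2: next(source) yields 18 (consumed and discarded).
Step 3: next(source) yields 7 (consumed and discarded).
Step 4: next(source) yields 2, assigned to output.
Therefore output = 2.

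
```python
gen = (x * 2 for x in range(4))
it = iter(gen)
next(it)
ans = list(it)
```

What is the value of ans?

Step 1: Generator produces [0, 2, 4, 6].
Step 2: next(it) consumes first element (0).
Step 3: list(it) collects remaining: [2, 4, 6].
Therefore ans = [2, 4, 6].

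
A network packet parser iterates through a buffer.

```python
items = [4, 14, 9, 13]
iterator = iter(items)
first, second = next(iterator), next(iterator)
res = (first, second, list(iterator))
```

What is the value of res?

Step 1: Create iterator over [4, 14, 9, 13].
Step 2: first = 4, second = 14.
Step 3: Remaining elements: [9, 13].
Therefore res = (4, 14, [9, 13]).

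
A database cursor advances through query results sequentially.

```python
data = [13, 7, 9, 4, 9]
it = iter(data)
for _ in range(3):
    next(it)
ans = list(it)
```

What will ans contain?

Step 1: Create iterator over [13, 7, 9, 4, 9].
Step 2: Advance 3 positions (consuming [13, 7, 9]).
Step 3: list() collects remaining elements: [4, 9].
Therefore ans = [4, 9].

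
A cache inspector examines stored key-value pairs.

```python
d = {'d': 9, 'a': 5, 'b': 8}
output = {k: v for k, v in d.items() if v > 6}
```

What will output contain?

Step 1: Filter items where value > 6:
  'd': 9 > 6: kept
  'a': 5 <= 6: removed
  'b': 8 > 6: kept
Therefore output = {'d': 9, 'b': 8}.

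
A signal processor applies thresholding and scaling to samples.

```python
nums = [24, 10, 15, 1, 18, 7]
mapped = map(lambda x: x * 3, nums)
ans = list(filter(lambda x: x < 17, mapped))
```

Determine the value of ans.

Step 1: Map x * 3:
  24 -> 72
  10 -> 30
  15 -> 45
  1 -> 3
  18 -> 54
  7 -> 21
Step 2: Filter for < 17:
  72: removed
  30: removed
  45: removed
  3: kept
  54: removed
  21: removed
Therefore ans = [3].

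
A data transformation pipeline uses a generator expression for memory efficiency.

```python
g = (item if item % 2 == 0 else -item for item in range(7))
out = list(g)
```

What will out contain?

Step 1: For each item in range(7), yield item if even, else -item:
  item=0: even, yield 0
  item=1: odd, yield -1
  item=2: even, yield 2
  item=3: odd, yield -3
  item=4: even, yield 4
  item=5: odd, yield -5
  item=6: even, yield 6
Therefore out = [0, -1, 2, -3, 4, -5, 6].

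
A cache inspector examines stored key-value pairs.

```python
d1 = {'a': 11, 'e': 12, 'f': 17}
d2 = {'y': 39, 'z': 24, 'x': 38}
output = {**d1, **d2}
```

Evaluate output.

Step 1: Merge d1 and d2 (d2 values override on key conflicts).
Step 2: d1 has keys ['a', 'e', 'f'], d2 has keys ['y', 'z', 'x'].
Therefore output = {'a': 11, 'e': 12, 'f': 17, 'y': 39, 'z': 24, 'x': 38}.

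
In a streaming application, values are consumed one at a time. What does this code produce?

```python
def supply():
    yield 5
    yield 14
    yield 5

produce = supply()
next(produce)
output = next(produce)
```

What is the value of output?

Step 1: supply() creates a generator.
Step 2: next(produce) yields 5 (consumed and discarded).
Step 3: next(produce) yields 14, assigned to output.
Therefore output = 14.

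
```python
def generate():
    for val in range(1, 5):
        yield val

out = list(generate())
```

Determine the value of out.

Step 1: The generator yields each value from range(1, 5).
Step 2: list() consumes all yields: [1, 2, 3, 4].
Therefore out = [1, 2, 3, 4].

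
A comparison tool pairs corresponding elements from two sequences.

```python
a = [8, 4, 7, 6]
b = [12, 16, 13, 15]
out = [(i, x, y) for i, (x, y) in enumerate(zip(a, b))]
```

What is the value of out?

Step 1: enumerate(zip(a, b)) gives index with paired elements:
  i=0: (8, 12)
  i=1: (4, 16)
  i=2: (7, 13)
  i=3: (6, 15)
Therefore out = [(0, 8, 12), (1, 4, 16), (2, 7, 13), (3, 6, 15)].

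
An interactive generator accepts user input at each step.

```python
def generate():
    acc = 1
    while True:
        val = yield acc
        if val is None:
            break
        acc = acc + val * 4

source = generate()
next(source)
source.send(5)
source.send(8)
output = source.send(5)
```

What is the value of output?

Step 1: next() -> yield acc=1.
Step 2: send(5) -> val=5, acc = 1 + 5*4 = 21, yield 21.
Step 3: send(8) -> val=8, acc = 21 + 8*4 = 53, yield 53.
Step 4: send(5) -> val=5, acc = 53 + 5*4 = 73, yield 73.
Therefore output = 73.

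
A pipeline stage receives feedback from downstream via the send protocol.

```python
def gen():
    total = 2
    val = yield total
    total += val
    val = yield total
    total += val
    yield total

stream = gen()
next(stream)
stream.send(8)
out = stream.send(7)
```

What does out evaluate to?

Step 1: next() -> yield total=2.
Step 2: send(8) -> val=8, total = 2+8 = 10, yield 10.
Step 3: send(7) -> val=7, total = 10+7 = 17, yield 17.
Therefore out = 17.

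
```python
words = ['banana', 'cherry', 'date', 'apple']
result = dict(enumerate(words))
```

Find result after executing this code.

Step 1: enumerate pairs indices with words:
  0 -> 'banana'
  1 -> 'cherry'
  2 -> 'date'
  3 -> 'apple'
Therefore result = {0: 'banana', 1: 'cherry', 2: 'date', 3: 'apple'}.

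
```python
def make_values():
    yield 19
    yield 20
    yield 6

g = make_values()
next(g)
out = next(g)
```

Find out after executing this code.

Step 1: make_values() creates a generator.
Step 2: next(g) yields 19 (consumed and discarded).
Step 3: next(g) yields 20, assigned to out.
Therefore out = 20.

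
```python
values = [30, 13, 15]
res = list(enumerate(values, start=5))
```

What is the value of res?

Step 1: enumerate with start=5:
  (5, 30)
  (6, 13)
  (7, 15)
Therefore res = [(5, 30), (6, 13), (7, 15)].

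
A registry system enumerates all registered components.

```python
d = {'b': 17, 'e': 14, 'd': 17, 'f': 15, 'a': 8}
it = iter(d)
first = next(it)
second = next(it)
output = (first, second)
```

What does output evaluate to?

Step 1: iter(d) iterates over keys: ['b', 'e', 'd', 'f', 'a'].
Step 2: first = next(it) = 'b', second = next(it) = 'e'.
Therefore output = ('b', 'e').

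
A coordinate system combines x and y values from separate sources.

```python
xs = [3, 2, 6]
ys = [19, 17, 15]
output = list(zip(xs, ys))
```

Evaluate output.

Step 1: zip pairs elements at same index:
  Index 0: (3, 19)
  Index 1: (2, 17)
  Index 2: (6, 15)
Therefore output = [(3, 19), (2, 17), (6, 15)].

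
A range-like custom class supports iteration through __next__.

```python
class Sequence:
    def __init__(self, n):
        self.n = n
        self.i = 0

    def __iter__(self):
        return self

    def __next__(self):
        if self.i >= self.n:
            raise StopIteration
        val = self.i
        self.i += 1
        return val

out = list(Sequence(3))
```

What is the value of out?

Step 1: Sequence(3) creates an iterator counting 0 to 2.
Step 2: list() consumes all values: [0, 1, 2].
Therefore out = [0, 1, 2].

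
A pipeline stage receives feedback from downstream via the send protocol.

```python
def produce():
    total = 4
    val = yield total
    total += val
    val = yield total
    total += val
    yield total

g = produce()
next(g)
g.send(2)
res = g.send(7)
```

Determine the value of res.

Step 1: next() -> yield total=4.
Step 2: send(2) -> val=2, total = 4+2 = 6, yield 6.
Step 3: send(7) -> val=7, total = 6+7 = 13, yield 13.
Therefore res = 13.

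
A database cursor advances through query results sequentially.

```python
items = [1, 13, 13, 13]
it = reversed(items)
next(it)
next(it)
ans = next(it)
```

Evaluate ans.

Step 1: reversed([1, 13, 13, 13]) gives iterator: [13, 13, 13, 1].
Step 2: First next() = 13, second next() = 13.
Step 3: Third next() = 13.
Therefore ans = 13.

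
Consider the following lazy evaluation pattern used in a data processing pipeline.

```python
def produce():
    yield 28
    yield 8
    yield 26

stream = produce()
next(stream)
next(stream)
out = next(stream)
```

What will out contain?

Step 1: produce() creates a generator.
Step 2: next(stream) yields 28 (consumed and discarded).
Step 3: next(stream) yields 8 (consumed and discarded).
Step 4: next(stream) yields 26, assigned to out.
Therefore out = 26.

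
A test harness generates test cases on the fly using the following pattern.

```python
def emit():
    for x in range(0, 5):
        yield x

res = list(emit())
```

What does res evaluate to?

Step 1: The generator yields each value from range(0, 5).
Step 2: list() consumes all yields: [0, 1, 2, 3, 4].
Therefore res = [0, 1, 2, 3, 4].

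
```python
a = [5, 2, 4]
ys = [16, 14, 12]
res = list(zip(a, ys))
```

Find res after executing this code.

Step 1: zip pairs elements at same index:
  Index 0: (5, 16)
  Index 1: (2, 14)
  Index 2: (4, 12)
Therefore res = [(5, 16), (2, 14), (4, 12)].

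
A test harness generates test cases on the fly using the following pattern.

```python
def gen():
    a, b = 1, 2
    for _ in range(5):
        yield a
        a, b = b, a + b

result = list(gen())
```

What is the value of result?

Step 1: Fibonacci-like sequence starting with a=1, b=2:
  Iteration 1: yield a=1, then a,b = 2,3
  Iteration 2: yield a=2, then a,b = 3,5
  Iteration 3: yield a=3, then a,b = 5,8
  Iteration 4: yield a=5, then a,b = 8,13
  Iteration 5: yield a=8, then a,b = 13,21
Therefore result = [1, 2, 3, 5, 8].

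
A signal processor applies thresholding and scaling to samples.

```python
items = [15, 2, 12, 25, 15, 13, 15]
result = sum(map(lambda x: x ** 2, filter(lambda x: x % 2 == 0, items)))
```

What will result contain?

Step 1: Filter even numbers from [15, 2, 12, 25, 15, 13, 15]: [2, 12]
Step 2: Square each: [4, 144]
Step 3: Sum = 148.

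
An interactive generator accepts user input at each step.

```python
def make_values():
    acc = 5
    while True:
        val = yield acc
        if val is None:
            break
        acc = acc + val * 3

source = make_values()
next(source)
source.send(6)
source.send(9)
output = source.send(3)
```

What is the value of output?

Step 1: next() -> yield acc=5.
Step 2: send(6) -> val=6, acc = 5 + 6*3 = 23, yield 23.
Step 3: send(9) -> val=9, acc = 23 + 9*3 = 50, yield 50.
Step 4: send(3) -> val=3, acc = 50 + 3*3 = 59, yield 59.
Therefore output = 59.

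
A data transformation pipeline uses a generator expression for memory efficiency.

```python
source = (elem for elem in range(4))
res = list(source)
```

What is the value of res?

Step 1: Generator expression iterates range(4): [0, 1, 2, 3].
Step 2: list() collects all values.
Therefore res = [0, 1, 2, 3].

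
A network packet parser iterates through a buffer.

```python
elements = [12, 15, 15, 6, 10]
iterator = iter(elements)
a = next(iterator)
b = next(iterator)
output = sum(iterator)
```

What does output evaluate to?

Step 1: Create iterator over [12, 15, 15, 6, 10].
Step 2: a = next() = 12, b = next() = 15.
Step 3: sum() of remaining [15, 6, 10] = 31.
Therefore output = 31.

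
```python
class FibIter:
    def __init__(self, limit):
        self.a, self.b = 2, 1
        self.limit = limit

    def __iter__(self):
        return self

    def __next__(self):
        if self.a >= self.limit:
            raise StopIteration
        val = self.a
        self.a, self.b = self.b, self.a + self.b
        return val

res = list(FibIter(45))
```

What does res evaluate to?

Step 1: Fibonacci-like sequence (a=2, b=1) until >= 45:
  Yield 2, then a,b = 1,3
  Yield 1, then a,b = 3,4
  Yield 3, then a,b = 4,7
  Yield 4, then a,b = 7,11
  Yield 7, then a,b = 11,18
  Yield 11, then a,b = 18,29
  Yield 18, then a,b = 29,47
  Yield 29, then a,b = 47,76
Step 2: 47 >= 45, stop.
Therefore res = [2, 1, 3, 4, 7, 11, 18, 29].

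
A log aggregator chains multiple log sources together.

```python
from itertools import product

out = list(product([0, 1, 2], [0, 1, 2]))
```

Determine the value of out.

Step 1: product([0, 1, 2], [0, 1, 2]) gives all pairs:
  (0, 0)
  (0, 1)
  (0, 2)
  (1, 0)
  (1, 1)
  (1, 2)
  (2, 0)
  (2, 1)
  (2, 2)
Therefore out = [(0, 0), (0, 1), (0, 2), (1, 0), (1, 1), (1, 2), (2, 0), (2, 1), (2, 2)].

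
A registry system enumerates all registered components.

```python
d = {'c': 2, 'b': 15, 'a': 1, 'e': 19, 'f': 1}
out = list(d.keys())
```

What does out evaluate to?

Step 1: d.keys() returns the dictionary keys in insertion order.
Therefore out = ['c', 'b', 'a', 'e', 'f'].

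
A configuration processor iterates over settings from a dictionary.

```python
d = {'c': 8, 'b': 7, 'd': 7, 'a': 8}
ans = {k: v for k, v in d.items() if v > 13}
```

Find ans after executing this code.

Step 1: Filter items where value > 13:
  'c': 8 <= 13: removed
  'b': 7 <= 13: removed
  'd': 7 <= 13: removed
  'a': 8 <= 13: removed
Therefore ans = {}.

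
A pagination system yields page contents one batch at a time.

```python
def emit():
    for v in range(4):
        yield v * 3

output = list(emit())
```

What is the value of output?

Step 1: For each v in range(4), yield v * 3:
  v=0: yield 0 * 3 = 0
  v=1: yield 1 * 3 = 3
  v=2: yield 2 * 3 = 6
  v=3: yield 3 * 3 = 9
Therefore output = [0, 3, 6, 9].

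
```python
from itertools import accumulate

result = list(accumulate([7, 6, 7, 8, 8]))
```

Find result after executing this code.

Step 1: accumulate computes running sums:
  + 7 = 7
  + 6 = 13
  + 7 = 20
  + 8 = 28
  + 8 = 36
Therefore result = [7, 13, 20, 28, 36].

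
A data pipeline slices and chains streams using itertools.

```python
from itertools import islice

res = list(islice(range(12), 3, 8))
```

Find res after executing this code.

Step 1: islice(range(12), 3, 8) takes elements at indices [3, 8).
Step 2: Elements: [3, 4, 5, 6, 7].
Therefore res = [3, 4, 5, 6, 7].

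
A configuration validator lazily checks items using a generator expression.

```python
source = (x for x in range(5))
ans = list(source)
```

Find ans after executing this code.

Step 1: Generator expression iterates range(5): [0, 1, 2, 3, 4].
Step 2: list() collects all values.
Therefore ans = [0, 1, 2, 3, 4].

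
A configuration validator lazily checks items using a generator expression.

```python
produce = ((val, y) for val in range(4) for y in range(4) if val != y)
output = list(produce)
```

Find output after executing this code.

Step 1: Nested generator over range(4) x range(4) where val != y:
  (0, 0): excluded (val == y)
  (0, 1): included
  (0, 2): included
  (0, 3): included
  (1, 0): included
  (1, 1): excluded (val == y)
  (1, 2): included
  (1, 3): included
  (2, 0): included
  (2, 1): included
  (2, 2): excluded (val == y)
  (2, 3): included
  (3, 0): included
  (3, 1): included
  (3, 2): included
  (3, 3): excluded (val == y)
Therefore output = [(0, 1), (0, 2), (0, 3), (1, 0), (1, 2), (1, 3), (2, 0), (2, 1), (2, 3), (3, 0), (3, 1), (3, 2)].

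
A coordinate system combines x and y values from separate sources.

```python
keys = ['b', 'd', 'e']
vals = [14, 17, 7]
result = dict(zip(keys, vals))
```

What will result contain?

Step 1: zip pairs keys with values:
  'b' -> 14
  'd' -> 17
  'e' -> 7
Therefore result = {'b': 14, 'd': 17, 'e': 7}.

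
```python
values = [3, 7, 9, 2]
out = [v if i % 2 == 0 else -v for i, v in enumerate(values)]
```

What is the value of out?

Step 1: For each (i, v), keep v if i is even, negate if odd:
  i=0 (even): keep 3
  i=1 (odd): negate to -7
  i=2 (even): keep 9
  i=3 (odd): negate to -2
Therefore out = [3, -7, 9, -2].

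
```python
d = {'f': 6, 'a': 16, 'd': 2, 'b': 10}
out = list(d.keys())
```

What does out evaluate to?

Step 1: d.keys() returns the dictionary keys in insertion order.
Therefore out = ['f', 'a', 'd', 'b'].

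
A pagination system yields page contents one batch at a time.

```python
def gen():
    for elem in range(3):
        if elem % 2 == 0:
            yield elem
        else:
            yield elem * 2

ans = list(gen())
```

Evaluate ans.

Step 1: For each elem in range(3), yield elem if even, else elem*2:
  elem=0 (even): yield 0
  elem=1 (odd): yield 1*2 = 2
  elem=2 (even): yield 2
Therefore ans = [0, 2, 2].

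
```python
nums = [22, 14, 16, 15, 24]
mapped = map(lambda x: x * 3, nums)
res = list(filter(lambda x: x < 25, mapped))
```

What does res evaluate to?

Step 1: Map x * 3:
  22 -> 66
  14 -> 42
  16 -> 48
  15 -> 45
  24 -> 72
Step 2: Filter for < 25:
  66: removed
  42: removed
  48: removed
  45: removed
  72: removed
Therefore res = [].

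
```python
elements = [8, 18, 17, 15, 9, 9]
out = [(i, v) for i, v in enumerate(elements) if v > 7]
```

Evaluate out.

Step 1: Filter enumerate([8, 18, 17, 15, 9, 9]) keeping v > 7:
  (0, 8): 8 > 7, included
  (1, 18): 18 > 7, included
  (2, 17): 17 > 7, included
  (3, 15): 15 > 7, included
  (4, 9): 9 > 7, included
  (5, 9): 9 > 7, included
Therefore out = [(0, 8), (1, 18), (2, 17), (3, 15), (4, 9), (5, 9)].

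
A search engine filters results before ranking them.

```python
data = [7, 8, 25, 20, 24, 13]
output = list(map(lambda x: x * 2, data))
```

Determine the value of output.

Step 1: Apply lambda x: x * 2 to each element:
  7 -> 14
  8 -> 16
  25 -> 50
  20 -> 40
  24 -> 48
  13 -> 26
Therefore output = [14, 16, 50, 40, 48, 26].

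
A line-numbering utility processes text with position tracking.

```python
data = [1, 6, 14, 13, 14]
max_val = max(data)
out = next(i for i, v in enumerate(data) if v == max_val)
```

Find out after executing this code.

Step 1: max([1, 6, 14, 13, 14]) = 14.
Step 2: Find first index where value == 14:
  Index 0: 1 != 14
  Index 1: 6 != 14
  Index 2: 14 == 14, found!
Therefore out = 2.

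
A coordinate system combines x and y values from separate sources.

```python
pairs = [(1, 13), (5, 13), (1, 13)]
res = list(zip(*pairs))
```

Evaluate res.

Step 1: zip(*pairs) transposes: unzips [(1, 13), (5, 13), (1, 13)] into separate sequences.
Step 2: First elements: (1, 5, 1), second elements: (13, 13, 13).
Therefore res = [(1, 5, 1), (13, 13, 13)].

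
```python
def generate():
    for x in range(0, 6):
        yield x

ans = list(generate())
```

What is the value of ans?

Step 1: The generator yields each value from range(0, 6).
Step 2: list() consumes all yields: [0, 1, 2, 3, 4, 5].
Therefore ans = [0, 1, 2, 3, 4, 5].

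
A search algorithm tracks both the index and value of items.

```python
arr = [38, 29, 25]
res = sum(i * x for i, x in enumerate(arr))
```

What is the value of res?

Step 1: Compute i * x for each (i, x) in enumerate([38, 29, 25]):
  i=0, x=38: 0*38 = 0
  i=1, x=29: 1*29 = 29
  i=2, x=25: 2*25 = 50
Step 2: sum = 0 + 29 + 50 = 79.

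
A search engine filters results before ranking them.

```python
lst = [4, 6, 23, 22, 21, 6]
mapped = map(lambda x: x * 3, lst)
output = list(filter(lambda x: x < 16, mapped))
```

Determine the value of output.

Step 1: Map x * 3:
  4 -> 12
  6 -> 18
  23 -> 69
  22 -> 66
  21 -> 63
  6 -> 18
Step 2: Filter for < 16:
  12: kept
  18: removed
  69: removed
  66: removed
  63: removed
  18: removed
Therefore output = [12].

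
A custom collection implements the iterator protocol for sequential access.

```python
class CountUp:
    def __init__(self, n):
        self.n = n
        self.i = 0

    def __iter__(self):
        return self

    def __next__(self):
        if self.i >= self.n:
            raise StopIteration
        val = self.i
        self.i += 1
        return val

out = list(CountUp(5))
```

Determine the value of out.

Step 1: CountUp(5) creates an iterator counting 0 to 4.
Step 2: list() consumes all values: [0, 1, 2, 3, 4].
Therefore out = [0, 1, 2, 3, 4].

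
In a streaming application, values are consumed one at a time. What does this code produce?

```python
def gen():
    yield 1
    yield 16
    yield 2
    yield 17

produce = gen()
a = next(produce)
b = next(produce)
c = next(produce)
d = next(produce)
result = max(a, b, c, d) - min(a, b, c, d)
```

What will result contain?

Step 1: Create generator and consume all values:
  a = next(produce) = 1
  b = next(produce) = 16
  c = next(produce) = 2
  d = next(produce) = 17
Step 2: max = 17, min = 1, result = 17 - 1 = 16.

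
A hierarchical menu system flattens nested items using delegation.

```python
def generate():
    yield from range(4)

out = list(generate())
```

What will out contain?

Step 1: yield from delegates to the iterable, yielding each element.
Step 2: Collected values: [0, 1, 2, 3].
Therefore out = [0, 1, 2, 3].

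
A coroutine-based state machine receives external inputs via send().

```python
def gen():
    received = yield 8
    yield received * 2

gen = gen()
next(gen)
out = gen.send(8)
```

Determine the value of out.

Step 1: next(gen) advances to first yield, producing 8.
Step 2: send(8) resumes, received = 8.
Step 3: yield received * 2 = 8 * 2 = 16.
Therefore out = 16.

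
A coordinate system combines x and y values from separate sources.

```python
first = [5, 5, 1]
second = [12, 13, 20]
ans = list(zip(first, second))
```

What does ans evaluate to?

Step 1: zip pairs elements at same index:
  Index 0: (5, 12)
  Index 1: (5, 13)
  Index 2: (1, 20)
Therefore ans = [(5, 12), (5, 13), (1, 20)].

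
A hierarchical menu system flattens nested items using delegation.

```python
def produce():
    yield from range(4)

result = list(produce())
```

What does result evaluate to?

Step 1: yield from delegates to the iterable, yielding each element.
Step 2: Collected values: [0, 1, 2, 3].
Therefore result = [0, 1, 2, 3].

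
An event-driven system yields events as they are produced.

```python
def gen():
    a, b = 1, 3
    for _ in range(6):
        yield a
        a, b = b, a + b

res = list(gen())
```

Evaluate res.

Step 1: Fibonacci-like sequence starting with a=1, b=3:
  Iteration 1: yield a=1, then a,b = 3,4
  Iteration 2: yield a=3, then a,b = 4,7
  Iteration 3: yield a=4, then a,b = 7,11
  Iteration 4: yield a=7, then a,b = 11,18
  Iteration 5: yield a=11, then a,b = 18,29
  Iteration 6: yield a=18, then a,b = 29,47
Therefore res = [1, 3, 4, 7, 11, 18].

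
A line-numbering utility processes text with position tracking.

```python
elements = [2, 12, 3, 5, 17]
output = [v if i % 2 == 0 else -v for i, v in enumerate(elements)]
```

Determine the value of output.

Step 1: For each (i, v), keep v if i is even, negate if odd:
  i=0 (even): keep 2
  i=1 (odd): negate to -12
  i=2 (even): keep 3
  i=3 (odd): negate to -5
  i=4 (even): keep 17
Therefore output = [2, -12, 3, -5, 17].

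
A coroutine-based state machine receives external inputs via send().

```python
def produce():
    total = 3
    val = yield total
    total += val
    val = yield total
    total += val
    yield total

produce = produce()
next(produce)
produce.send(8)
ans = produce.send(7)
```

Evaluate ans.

Step 1: next() -> yield total=3.
Step 2: send(8) -> val=8, total = 3+8 = 11, yield 11.
Step 3: send(7) -> val=7, total = 11+7 = 18, yield 18.
Therefore ans = 18.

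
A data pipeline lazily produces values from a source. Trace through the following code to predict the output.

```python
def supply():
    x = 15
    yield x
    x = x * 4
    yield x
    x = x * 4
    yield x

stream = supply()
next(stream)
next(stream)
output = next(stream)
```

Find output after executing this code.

Step 1: Trace through generator execution:
  Yield 1: x starts at 15, yield 15
  Yield 2: x = 15 * 4 = 60, yield 60
  Yield 3: x = 60 * 4 = 240, yield 240
Step 2: First next() gets 15, second next() gets the second value, third next() yields 240.
Therefore output = 240.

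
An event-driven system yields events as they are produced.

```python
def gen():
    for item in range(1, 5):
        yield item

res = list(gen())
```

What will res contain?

Step 1: The generator yields each value from range(1, 5).
Step 2: list() consumes all yields: [1, 2, 3, 4].
Therefore res = [1, 2, 3, 4].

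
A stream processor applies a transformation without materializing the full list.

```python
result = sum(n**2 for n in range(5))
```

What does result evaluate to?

Step 1: Compute n**2 for each n in range(5):
  n=0: 0**2 = 0
  n=1: 1**2 = 1
  n=2: 2**2 = 4
  n=3: 3**2 = 9
  n=4: 4**2 = 16
Step 2: sum = 0 + 1 + 4 + 9 + 16 = 30.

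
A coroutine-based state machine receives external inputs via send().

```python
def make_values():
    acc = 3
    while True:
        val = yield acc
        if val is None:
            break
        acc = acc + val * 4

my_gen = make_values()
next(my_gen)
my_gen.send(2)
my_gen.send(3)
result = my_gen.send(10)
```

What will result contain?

Step 1: next() -> yield acc=3.
Step 2: send(2) -> val=2, acc = 3 + 2*4 = 11, yield 11.
Step 3: send(3) -> val=3, acc = 11 + 3*4 = 23, yield 23.
Step 4: send(10) -> val=10, acc = 23 + 10*4 = 63, yield 63.
Therefore result = 63.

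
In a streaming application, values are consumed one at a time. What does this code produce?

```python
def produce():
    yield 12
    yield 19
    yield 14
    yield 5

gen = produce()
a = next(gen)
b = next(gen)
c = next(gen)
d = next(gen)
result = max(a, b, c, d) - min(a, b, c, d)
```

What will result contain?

Step 1: Create generator and consume all values:
  a = next(gen) = 12
  b = next(gen) = 19
  c = next(gen) = 14
  d = next(gen) = 5
Step 2: max = 19, min = 5, result = 19 - 5 = 14.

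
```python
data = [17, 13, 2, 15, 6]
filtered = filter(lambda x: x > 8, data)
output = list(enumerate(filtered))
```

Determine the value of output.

Step 1: Filter [17, 13, 2, 15, 6] for > 8: [17, 13, 15].
Step 2: enumerate re-indexes from 0: [(0, 17), (1, 13), (2, 15)].
Therefore output = [(0, 17), (1, 13), (2, 15)].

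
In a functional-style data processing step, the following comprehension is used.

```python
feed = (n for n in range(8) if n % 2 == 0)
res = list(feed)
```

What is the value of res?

Step 1: Filter range(8) keeping only even values:
  n=0: even, included
  n=1: odd, excluded
  n=2: even, included
  n=3: odd, excluded
  n=4: even, included
  n=5: odd, excluded
  n=6: even, included
  n=7: odd, excluded
Therefore res = [0, 2, 4, 6].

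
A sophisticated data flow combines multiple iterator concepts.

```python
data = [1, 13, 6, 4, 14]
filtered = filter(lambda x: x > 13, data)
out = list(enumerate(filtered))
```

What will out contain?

Step 1: Filter [1, 13, 6, 4, 14] for > 13: [14].
Step 2: enumerate re-indexes from 0: [(0, 14)].
Therefore out = [(0, 14)].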